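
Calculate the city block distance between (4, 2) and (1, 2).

Σ|x_i - y_i| = |4 - 1| + |2 - 2| = 3 + 0 = 3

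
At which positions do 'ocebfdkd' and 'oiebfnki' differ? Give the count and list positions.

Differing positions: 2, 6, 8. Hamming distance = 3.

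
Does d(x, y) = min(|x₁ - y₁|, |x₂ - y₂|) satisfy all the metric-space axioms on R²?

No. d fails identity of indiscernibles: take x = (5, 0) and y = (5, 2). Then d(x,y) = min(|5 - 5|, |0 - 2|) = min(0, 2) = 0, yet x ≠ y.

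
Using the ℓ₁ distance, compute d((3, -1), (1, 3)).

Σ|x_i - y_i| = |3 - 1| + |-1 - 3| = 2 + 4 = 6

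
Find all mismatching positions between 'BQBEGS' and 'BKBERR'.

Differing positions: 2, 5, 6. Hamming distance = 3.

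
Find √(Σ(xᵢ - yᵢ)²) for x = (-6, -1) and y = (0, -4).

√(Σ(x_i - y_i)²) = √((-6 - 0)² + (-1 - (-4))²)
= √((-6)² + 3²) = √(36 + 9) = √45 ≈ 6.7082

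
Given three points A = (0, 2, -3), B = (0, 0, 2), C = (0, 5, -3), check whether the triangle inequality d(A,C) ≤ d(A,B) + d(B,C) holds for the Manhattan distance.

d(A,B) = 0 + 2 + 5 = 7, d(B,C) = 0 + 5 + 5 = 10, d(A,C) = 0 + 3 + 0 = 3.
d(A,C) = 3 ≤ 7 + 10 = 17. Triangle inequality is satisfied.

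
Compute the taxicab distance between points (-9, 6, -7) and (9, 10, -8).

Σ|x_i - y_i| = |-9 - 9| + |6 - 10| + |-7 - (-8)| = 18 + 4 + 1 = 23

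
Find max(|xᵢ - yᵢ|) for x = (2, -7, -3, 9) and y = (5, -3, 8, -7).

max(|x_i - y_i|) = max(|2 - 5|, |-7 - (-3)|, |-3 - 8|, |9 - (-7)|) = max(3, 4, 11, 16) = 16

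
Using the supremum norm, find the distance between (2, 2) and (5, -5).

max(|x_i - y_i|) = max(|2 - 5|, |2 - (-5)|) = max(3, 7) = 7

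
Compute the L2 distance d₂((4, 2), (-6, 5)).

√(Σ(x_i - y_i)²) = √((4 - (-6))² + (2 - 5)²)
= √(10² + (-3)²) = √(100 + 9) = √109 ≈ 10.4403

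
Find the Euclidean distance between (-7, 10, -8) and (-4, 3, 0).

√(Σ(x_i - y_i)²) = √((-7 - (-4))² + (10 - 3)² + (-8 - 0)²)
= √((-3)² + 7² + (-8)²) = √(9 + 49 + 64) = √122 ≈ 11.0454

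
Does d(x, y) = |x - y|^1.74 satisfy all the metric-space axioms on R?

No. d(x,y) = |x-y|^1.74 fails the triangle inequality since p = 1.74 > 1. Counterexample: x = 3, y = 5, z = 17. d(x,z) = |3 - 17|^1.74 = 14^1.74 ≈ 98.6876, but d(x,y) + d(y,z) = 2^1.74 + 12^1.74 ≈ 3.3404 + 75.4702 = 78.8106. Since 98.6876 > 78.8106, the triangle inequality is violated.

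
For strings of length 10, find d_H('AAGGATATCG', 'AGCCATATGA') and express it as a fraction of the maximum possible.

Differing positions: 2, 3, 4, 9, 10. Hamming distance = 5. The maximum possible Hamming distance for length-10 strings is 10, so d_H/10 = 5/10 = 0.5.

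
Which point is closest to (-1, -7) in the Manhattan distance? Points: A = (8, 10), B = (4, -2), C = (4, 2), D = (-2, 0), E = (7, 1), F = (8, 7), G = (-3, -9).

Distances: d(A) = 26, d(B) = 10, d(C) = 14, d(D) = 8, d(E) = 16, d(F) = 23, d(G) = 4. Nearest: G = (-3, -9) with distance 4.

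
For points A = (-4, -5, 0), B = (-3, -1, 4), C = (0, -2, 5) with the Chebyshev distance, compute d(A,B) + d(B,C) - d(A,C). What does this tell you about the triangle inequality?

d(A,B) = max(1, 4, 4) = 4, d(B,C) = max(3, 1, 1) = 3, d(A,C) = max(4, 3, 5) = 5.
d(A,B) + d(B,C) - d(A,C) = 4 + 3 - 5 = 7 - 5 = 2. This is ≥ 0, so the triangle inequality holds for these points.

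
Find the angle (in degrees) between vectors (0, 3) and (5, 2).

With u = (0, 3), v = (5, 2):
u·v = 0·5 + 3·2 = 0 + 6 = 6.
|u| = √(0² + 3²) = √9, |v| = √(5² + 2²) = √29, so |u||v| = √(9·29) = √261.
cos θ = (u·v)/(|u||v|) = 6/√261 ≈ 0.371391
θ = arccos(0.371391) ≈ 68.2°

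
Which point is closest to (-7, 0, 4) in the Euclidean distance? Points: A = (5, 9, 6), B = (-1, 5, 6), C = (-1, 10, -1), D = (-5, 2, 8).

Distances: d(A) ≈ 15.1327, d(B) ≈ 8.0623, d(C) ≈ 12.6886, d(D) ≈ 4.899. Nearest: D = (-5, 2, 8) with distance 4.899.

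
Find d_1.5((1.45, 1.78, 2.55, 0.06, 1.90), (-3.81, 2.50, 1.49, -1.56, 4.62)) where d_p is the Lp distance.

(Σ|x_i - y_i|^1.5)^(1/1.5) = (|1.45 - (-3.81)|^1.5 + |1.78 - 2.5|^1.5 + |2.55 - 1.49|^1.5 + |0.06 - (-1.56)|^1.5 + |1.9 - 4.62|^1.5)^(1/1.5)
= (5.26^1.5 + 0.72^1.5 + 1.06^1.5 + 1.62^1.5 + 2.72^1.5)^(1/1.5) ≈ (12.0636 + 0.6109 + 1.0913 + 2.0619 + 4.4859)^(1/1.5) = (20.3136)^(1/1.5) ≈ 7.4449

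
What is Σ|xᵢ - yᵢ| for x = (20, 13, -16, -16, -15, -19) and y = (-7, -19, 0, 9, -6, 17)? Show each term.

Σ|x_i - y_i| = |20 - (-7)| + |13 - (-19)| + |-16 - 0| + |-16 - 9| + |-15 - (-6)| + |-19 - 17| = 27 + 32 + 16 + 25 + 9 + 36 = 145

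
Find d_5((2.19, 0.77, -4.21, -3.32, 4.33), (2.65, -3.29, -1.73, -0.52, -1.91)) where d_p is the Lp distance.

(Σ|x_i - y_i|^5)^(1/5) = (|2.19 - 2.65|^5 + |0.77 - (-3.29)|^5 + |-4.21 - (-1.73)|^5 + |-3.32 - (-0.52)|^5 + |4.33 - (-1.91)|^5)^(1/5)
= (0.46^5 + 4.06^5 + 2.48^5 + 2.8^5 + 6.24^5)^(1/5) ≈ (0.0206 + 1103.1388 + 93.812 + 172.1037 + 9460.693)^(1/5) = (10829.7681)^(1/5) ≈ 6.411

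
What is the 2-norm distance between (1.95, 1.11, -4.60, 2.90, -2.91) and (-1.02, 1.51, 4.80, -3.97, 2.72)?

(Σ|x_i - y_i|^2)^(1/2) = (|1.95 - (-1.02)|^2 + |1.11 - 1.51|^2 + |-4.6 - 4.8|^2 + |2.9 - (-3.97)|^2 + |-2.91 - 2.72|^2)^(1/2)
= (2.97^2 + 0.4^2 + 9.4^2 + 6.87^2 + 5.63^2)^(1/2) = (8.8209 + 0.16 + 88.36 + 47.1969 + 31.6969)^(1/2) = (176.2347)^(1/2) ≈ 13.2753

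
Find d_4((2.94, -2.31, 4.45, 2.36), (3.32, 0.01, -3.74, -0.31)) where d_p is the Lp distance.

(Σ|x_i - y_i|^4)^(1/4) = (|2.94 - 3.32|^4 + |-2.31 - 0.01|^4 + |4.45 - (-3.74)|^4 + |2.36 - (-0.31)|^4)^(1/4)
= (0.38^4 + 2.32^4 + 8.19^4 + 2.67^4)^(1/4) ≈ (0.0209 + 28.9702 + 4499.2032 + 50.8212)^(1/4) = (4579.0155)^(1/4) ≈ 8.2261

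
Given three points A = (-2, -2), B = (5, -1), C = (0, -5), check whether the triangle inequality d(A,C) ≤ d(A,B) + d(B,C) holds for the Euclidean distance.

d(A,B) = √(7² + 1²) = √50 ≈ 7.0711, d(B,C) = √(5² + 4²) = √41 ≈ 6.4031, d(A,C) = √(2² + 3²) = √13 ≈ 3.6056.
d(A,C) ≈ 3.6056 ≤ 7.0711 + 6.4031 = 13.4742. Triangle inequality is satisfied.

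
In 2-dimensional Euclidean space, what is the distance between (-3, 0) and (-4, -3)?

√(Σ(x_i - y_i)²) = √((-3 - (-4))² + (0 - (-3))²)
= √(1² + 3²) = √(1 + 9) = √10 ≈ 3.1623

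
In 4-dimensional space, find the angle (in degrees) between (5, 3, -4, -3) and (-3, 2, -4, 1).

With u = (5, 3, -4, -3), v = (-3, 2, -4, 1):
u·v = 5·(-3) + 3·2 + (-4)·(-4) + (-3)·1 = (-15) + 6 + 16 + (-3) = 4.
|u| = √(5² + 3² + (-4)² + (-3)²) = √59, |v| = √((-3)² + 2² + (-4)² + 1²) = √30, so |u||v| = √(59·30) = √1770.
cos θ = (u·v)/(|u||v|) = 4/√1770 ≈ 0.095077
θ = arccos(0.095077) ≈ 84.54°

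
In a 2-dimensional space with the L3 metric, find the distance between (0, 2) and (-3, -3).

(Σ|x_i - y_i|^3)^(1/3) = (|0 - (-3)|^3 + |2 - (-3)|^3)^(1/3)
= (3^3 + 5^3)^(1/3) = (27 + 125)^(1/3) = (152)^(1/3) ≈ 5.3368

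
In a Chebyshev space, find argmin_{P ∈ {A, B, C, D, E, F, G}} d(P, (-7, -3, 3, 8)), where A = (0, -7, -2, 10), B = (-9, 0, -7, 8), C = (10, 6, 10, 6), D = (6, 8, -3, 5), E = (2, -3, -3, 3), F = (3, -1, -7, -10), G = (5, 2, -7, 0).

Distances: d(A) = 7, d(B) = 10, d(C) = 17, d(D) = 13, d(E) = 9, d(F) = 18, d(G) = 12. Nearest: A = (0, -7, -2, 10) with distance 7.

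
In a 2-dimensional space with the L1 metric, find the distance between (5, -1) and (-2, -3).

Σ|x_i - y_i| = |5 - (-2)| + |-1 - (-3)| = 7 + 2 = 9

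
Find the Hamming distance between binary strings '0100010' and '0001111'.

Differing positions: 2, 4, 5, 7. Hamming distance = 4.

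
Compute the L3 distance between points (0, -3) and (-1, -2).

(Σ|x_i - y_i|^3)^(1/3) = (|0 - (-1)|^3 + |-3 - (-2)|^3)^(1/3)
= (1^3 + 1^3)^(1/3) = (1 + 1)^(1/3) = (2)^(1/3) ≈ 1.2599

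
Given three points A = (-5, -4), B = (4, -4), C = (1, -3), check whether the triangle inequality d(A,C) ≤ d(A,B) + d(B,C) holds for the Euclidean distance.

d(A,B) = √(9² + 0²) = √81 = 9, d(B,C) = √(3² + 1²) = √10 ≈ 3.1623, d(A,C) = √(6² + 1²) = √37 ≈ 6.0828.
d(A,C) ≈ 6.0828 ≤ 9 + 3.1623 = 12.1623. Triangle inequality is satisfied.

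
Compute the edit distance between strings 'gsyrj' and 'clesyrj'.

Let D[i][j] be the edit distance between the first i characters of 'gsyrj' and the first j characters of 'clesyrj', with D[i][0] = i, D[0][j] = j, and D[i][j] = D[i-1][j-1] if the characters match, else 1 + min(D[i-1][j], D[i][j-1], D[i-1][j-1]). Filling the table (rows: prefixes of 'gsyrj', columns: prefixes of 'clesyrj'):
     ε  c  l  e  s  y  r  j
  ε  0  1  2  3  4  5  6  7
  g  1  1  2  3  4  5  6  7
  s  2  2  2  3  3  4  5  6
  y  3  3  3  3  4  3  4  5
  r  4  4  4  4  4  4  3  4
  j  5  5  5  5  5  5  4  3
The bottom-right entry gives D[5][7] = 3, so no sequence of fewer than 3 edits works. Backtracking through the table gives one optimal edit sequence (3 edits):
  gsyrj → cgsyrj (ins c @1)
  cgsyrj → clgsyrj (ins l @2)
  clgsyrj → clesyrj (sub g→e @3)
Edit distance = 3.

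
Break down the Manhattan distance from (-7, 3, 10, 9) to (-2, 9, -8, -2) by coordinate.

Σ|x_i - y_i| = |-7 - (-2)| + |3 - 9| + |10 - (-8)| + |9 - (-2)| = 5 + 6 + 18 + 11 = 40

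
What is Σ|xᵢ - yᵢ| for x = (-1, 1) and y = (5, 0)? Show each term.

Σ|x_i - y_i| = |-1 - 5| + |1 - 0| = 6 + 1 = 7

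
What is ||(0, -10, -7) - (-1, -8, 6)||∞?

max(|x_i - y_i|) = max(|0 - (-1)|, |-10 - (-8)|, |-7 - 6|) = max(1, 2, 13) = 13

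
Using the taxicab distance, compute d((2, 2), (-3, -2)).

Σ|x_i - y_i| = |2 - (-3)| + |2 - (-2)| = 5 + 4 = 9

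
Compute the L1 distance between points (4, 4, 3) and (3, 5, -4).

Σ|x_i - y_i| = |4 - 3| + |4 - 5| + |3 - (-4)| = 1 + 1 + 7 = 9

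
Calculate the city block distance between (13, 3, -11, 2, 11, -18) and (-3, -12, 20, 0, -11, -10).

Σ|x_i - y_i| = |13 - (-3)| + |3 - (-12)| + |-11 - 20| + |2 - 0| + |11 - (-11)| + |-18 - (-10)| = 16 + 15 + 31 + 2 + 22 + 8 = 94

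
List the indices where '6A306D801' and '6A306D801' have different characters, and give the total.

Differing positions: none. Hamming distance = 0.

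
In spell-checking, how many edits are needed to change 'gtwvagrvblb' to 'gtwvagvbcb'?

Let D[i][j] be the edit distance between the first i characters of 'gtwvagrvblb' and the first j characters of 'gtwvagvbcb', with D[i][0] = i, D[0][j] = j, and D[i][j] = D[i-1][j-1] if the characters match, else 1 + min(D[i-1][j], D[i][j-1], D[i-1][j-1]). Filling the table (rows: prefixes of 'gtwvagrvblb', columns: prefixes of 'gtwvagvbcb'):
     ε  g  t  w  v  a  g  v  b  c  b
  ε  0  1  2  3  4  5  6  7  8  9 10
  g  1  0  1  2  3  4  5  6  7  8  9
  t  2  1  0  1  2  3  4  5  6  7  8
  w  3  2  1  0  1  2  3  4  5  6  7
  v  4  3  2  1  0  1  2  3  4  5  6
  a  5  4  3  2  1  0  1  2  3  4  5
  g  6  5  4  3  2  1  0  1  2  3  4
  r  7  6  5  4  3  2  1  1  2  3  4
  v  8  7  6  5  4  3  2  1  2  3  4
  b  9  8  7  6  5  4  3  2  1  2  3
  l 10  9  8  7  6  5  4  3  2  2  3
  b 11 10  9  8  7  6  5  4  3  3  2
The bottom-right entry gives D[11][10] = 2, so no sequence of fewer than 2 edits works. Backtracking through the table gives one optimal edit sequence (2 edits):
  gtwvagrvblb → gtwvagvblb (del r @7)
  gtwvagvblb → gtwvagvbcb (sub l→c @9)
Edit distance = 2.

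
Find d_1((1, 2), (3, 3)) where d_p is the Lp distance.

Σ|x_i - y_i| = |1 - 3| + |2 - 3| = 2 + 1 = 3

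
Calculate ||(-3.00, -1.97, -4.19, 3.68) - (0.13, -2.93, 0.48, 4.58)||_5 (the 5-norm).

(Σ|x_i - y_i|^5)^(1/5) = (|-3 - 0.13|^5 + |-1.97 - (-2.93)|^5 + |-4.19 - 0.48|^5 + |3.68 - 4.58|^5)^(1/5)
= (3.13^5 + 0.96^5 + 4.67^5 + 0.9^5)^(1/5) ≈ (300.4151 + 0.8154 + 2221.1833 + 0.5905)^(1/5) = (2523.0043)^(1/5) ≈ 4.7905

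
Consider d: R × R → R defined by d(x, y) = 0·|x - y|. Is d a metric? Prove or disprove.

No. With c = 0, d(x,y) = 0 for all x, y. This fails identity of indiscernibles: d(9, 14) = 0 but 9 ≠ 14.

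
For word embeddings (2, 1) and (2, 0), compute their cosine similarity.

With u = (2, 1), v = (2, 0):
u·v = 2·2 + 1·0 = 4 + 0 = 4.
|u| = √(2² + 1²) = √5, |v| = √(2² + 0²) = √4, so |u||v| = √(5·4) = √20.
cos θ = (u·v)/(|u||v|) = 4/√20 ≈ 0.8944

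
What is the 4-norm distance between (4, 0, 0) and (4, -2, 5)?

(Σ|x_i - y_i|^4)^(1/4) = (|4 - 4|^4 + |0 - (-2)|^4 + |0 - 5|^4)^(1/4)
= (0^4 + 2^4 + 5^4)^(1/4) = (0 + 16 + 625)^(1/4) = (641)^(1/4) ≈ 5.0317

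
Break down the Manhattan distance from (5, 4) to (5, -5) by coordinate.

Σ|x_i - y_i| = |5 - 5| + |4 - (-5)| = 0 + 9 = 9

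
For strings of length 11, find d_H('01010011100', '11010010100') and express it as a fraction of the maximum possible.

Differing positions: 1, 8. Hamming distance = 2. The maximum possible Hamming distance for length-11 strings is 11, so d_H/11 = 2/11 ≈ 0.1818.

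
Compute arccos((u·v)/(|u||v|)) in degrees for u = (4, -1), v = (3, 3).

With u = (4, -1), v = (3, 3):
u·v = 4·3 + (-1)·3 = 12 + (-3) = 9.
|u| = √(4² + (-1)²) = √17, |v| = √(3² + 3²) = √18, so |u||v| = √(17·18) = √306.
cos θ = (u·v)/(|u||v|) = 9/√306 ≈ 0.514496
θ = arccos(0.514496) ≈ 59.04°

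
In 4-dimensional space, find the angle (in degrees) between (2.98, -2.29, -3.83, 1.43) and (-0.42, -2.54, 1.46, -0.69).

With u = (2.98, -2.29, -3.83, 1.43), v = (-0.42, -2.54, 1.46, -0.69):
u·v = 2.98·(-0.42) + (-2.29)·(-2.54) + (-3.83)·1.46 + 1.43·(-0.69) = (-1.2516) + 5.8166 + (-5.5918) + (-0.9867) = -2.0135.
|u| = √(2.98² + (-2.29)² + (-3.83)² + 1.43²) = √(8.8804 + 5.2441 + 14.6689 + 2.0449) = √30.8383, |v| = √((-0.42)² + (-2.54)² + 1.46² + (-0.69)²) = √(0.1764 + 6.4516 + 2.1316 + 0.4761) = √9.2357.
cos θ = (u·v)/(|u||v|) = -2.0135/(√30.8383·√9.2357) ≈ -0.119309
θ = arccos(-0.119309) ≈ 96.85°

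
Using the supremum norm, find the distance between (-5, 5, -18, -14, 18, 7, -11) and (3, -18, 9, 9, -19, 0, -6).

max(|x_i - y_i|) = max(|-5 - 3|, |5 - (-18)|, |-18 - 9|, |-14 - 9|, |18 - (-19)|, |7 - 0|, |-11 - (-6)|) = max(8, 23, 27, 23, 37, 7, 5) = 37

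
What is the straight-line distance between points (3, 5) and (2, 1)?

√(Σ(x_i - y_i)²) = √((3 - 2)² + (5 - 1)²)
= √(1² + 4²) = √(1 + 16) = √17 ≈ 4.1231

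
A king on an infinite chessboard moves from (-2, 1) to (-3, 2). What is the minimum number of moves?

max(|x_i - y_i|) = max(|-2 - (-3)|, |1 - 2|) = max(1, 1) = 1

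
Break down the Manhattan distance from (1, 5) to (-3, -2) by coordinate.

Σ|x_i - y_i| = |1 - (-3)| + |5 - (-2)| = 4 + 7 = 11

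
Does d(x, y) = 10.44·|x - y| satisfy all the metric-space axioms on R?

Yes. Since |x - y| is a metric on R and 10.44 > 0, the positive scalar multiple 10.44·|x - y| is also a metric: scaling by a positive constant preserves non-negativity, identity (d=0 ⟺ |x-y|=0 ⟺ x=y), symmetry, and the triangle inequality.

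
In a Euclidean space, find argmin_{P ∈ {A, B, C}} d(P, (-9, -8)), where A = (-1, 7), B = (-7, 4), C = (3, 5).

Distances: d(A) = 17, d(B) ≈ 12.1655, d(C) ≈ 17.6918. Nearest: B = (-7, 4) with distance 12.1655.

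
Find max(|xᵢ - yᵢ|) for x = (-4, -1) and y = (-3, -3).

max(|x_i - y_i|) = max(|-4 - (-3)|, |-1 - (-3)|) = max(1, 2) = 2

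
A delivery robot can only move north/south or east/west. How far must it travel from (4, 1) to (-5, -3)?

Σ|x_i - y_i| = |4 - (-5)| + |1 - (-3)| = 9 + 4 = 13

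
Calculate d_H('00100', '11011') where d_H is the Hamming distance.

Differing positions: 1, 2, 3, 4, 5. Hamming distance = 5.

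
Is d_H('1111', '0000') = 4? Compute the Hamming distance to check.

Differing positions: 1, 2, 3, 4. Hamming distance = 4, so the claim is true.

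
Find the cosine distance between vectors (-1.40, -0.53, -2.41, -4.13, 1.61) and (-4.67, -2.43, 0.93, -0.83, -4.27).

With u = (-1.40, -0.53, -2.41, -4.13, 1.61), v = (-4.67, -2.43, 0.93, -0.83, -4.27):
u·v = (-1.4)·(-4.67) + (-0.53)·(-2.43) + (-2.41)·0.93 + (-4.13)·(-0.83) + 1.61·(-4.27) = 6.538 + 1.2879 + (-2.2413) + 3.4279 + (-6.8747) = 2.1378.
|u| = √((-1.4)² + (-0.53)² + (-2.41)² + (-4.13)² + 1.61²) = √(1.96 + 0.2809 + 5.8081 + 17.0569 + 2.5921) = √27.698, |v| = √((-4.67)² + (-2.43)² + 0.93² + (-0.83)² + (-4.27)²) = √(21.8089 + 5.9049 + 0.8649 + 0.6889 + 18.2329) = √47.5005.
cos θ = (u·v)/(|u||v|) = 2.1378/(√27.698·√47.5005) ≈ 0.0589
Cosine distance = 1 - cos θ ≈ 1 - 0.0589 = 0.9411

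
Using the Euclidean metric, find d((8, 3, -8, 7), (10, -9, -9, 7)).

√(Σ(x_i - y_i)²) = √((8 - 10)² + (3 - (-9))² + (-8 - (-9))² + (7 - 7)²)
= √((-2)² + 12² + 1² + 0²) = √(4 + 144 + 1 + 0) = √149 ≈ 12.2066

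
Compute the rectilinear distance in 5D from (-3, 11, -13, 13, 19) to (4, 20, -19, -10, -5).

Σ|x_i - y_i| = |-3 - 4| + |11 - 20| + |-13 - (-19)| + |13 - (-10)| + |19 - (-5)| = 7 + 9 + 6 + 23 + 24 = 69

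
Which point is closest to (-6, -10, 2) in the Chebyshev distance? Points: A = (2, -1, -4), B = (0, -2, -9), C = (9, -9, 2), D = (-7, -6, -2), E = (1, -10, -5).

Distances: d(A) = 9, d(B) = 11, d(C) = 15, d(D) = 4, d(E) = 7. Nearest: D = (-7, -6, -2) with distance 4.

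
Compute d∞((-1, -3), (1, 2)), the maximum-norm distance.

max(|x_i - y_i|) = max(|-1 - 1|, |-3 - 2|) = max(2, 5) = 5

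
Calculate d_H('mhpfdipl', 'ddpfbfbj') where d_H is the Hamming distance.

Differing positions: 1, 2, 5, 6, 7, 8. Hamming distance = 6.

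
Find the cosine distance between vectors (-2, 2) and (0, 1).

With u = (-2, 2), v = (0, 1):
u·v = (-2)·0 + 2·1 = 0 + 2 = 2.
|u| = √((-2)² + 2²) = √8, |v| = √(0² + 1²) = √1, so |u||v| = √(8·1) = √8.
cos θ = (u·v)/(|u||v|) = 2/√8 ≈ 0.7071
Cosine distance = 1 - cos θ ≈ 1 - 0.7071 = 0.2929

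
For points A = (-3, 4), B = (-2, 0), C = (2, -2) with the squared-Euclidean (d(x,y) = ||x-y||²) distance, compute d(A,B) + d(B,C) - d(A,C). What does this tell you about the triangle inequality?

d(A,B) = 1² + 4² = 17, d(B,C) = 4² + 2² = 20, d(A,C) = 5² + 6² = 61.
d(A,B) + d(B,C) - d(A,C) = 17 + 20 - 61 = 37 - 61 = -24. This is < 0, so the triangle inequality FAILS for these points (squared-Euclidean is not a metric).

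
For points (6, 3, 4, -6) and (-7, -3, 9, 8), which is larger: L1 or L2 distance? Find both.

L1 = |6 - (-7)| + |3 - (-3)| + |4 - 9| + |-6 - 8| = 13 + 6 + 5 + 14 = 38
L2 = √(13² + 6² + 5² + 14²) = √426 ≈ 20.6398
L1 ≥ L2 always (equality iff movement is along one axis); L1 > L2 here.
Ratio L1/L2 = 38/√426 ≈ 1.8411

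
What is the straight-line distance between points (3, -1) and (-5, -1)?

√(Σ(x_i - y_i)²) = √((3 - (-5))² + (-1 - (-1))²)
= √(8² + 0²) = √(64 + 0) = √64 = 8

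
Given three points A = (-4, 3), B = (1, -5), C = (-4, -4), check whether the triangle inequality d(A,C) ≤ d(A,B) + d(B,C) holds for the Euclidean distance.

d(A,B) = √(5² + 8²) = √89 ≈ 9.434, d(B,C) = √(5² + 1²) = √26 ≈ 5.099, d(A,C) = √(0² + 7²) = √49 = 7.
d(A,C) = 7 ≤ 9.434 + 5.099 = 14.533. Triangle inequality is satisfied.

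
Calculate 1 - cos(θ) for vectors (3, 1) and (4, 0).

With u = (3, 1), v = (4, 0):
u·v = 3·4 + 1·0 = 12 + 0 = 12.
|u| = √(3² + 1²) = √10, |v| = √(4² + 0²) = √16, so |u||v| = √(10·16) = √160.
cos θ = (u·v)/(|u||v|) = 12/√160 ≈ 0.9487
Cosine distance = 1 - cos θ ≈ 1 - 0.9487 = 0.0513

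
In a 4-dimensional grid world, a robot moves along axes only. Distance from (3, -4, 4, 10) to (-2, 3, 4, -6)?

Σ|x_i - y_i| = |3 - (-2)| + |-4 - 3| + |4 - 4| + |10 - (-6)| = 5 + 7 + 0 + 16 = 28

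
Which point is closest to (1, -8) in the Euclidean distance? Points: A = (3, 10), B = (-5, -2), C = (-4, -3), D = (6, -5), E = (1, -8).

Distances: d(A) ≈ 18.1108, d(B) ≈ 8.4853, d(C) ≈ 7.0711, d(D) ≈ 5.831, d(E) = 0. Nearest: E = (1, -8) with distance 0.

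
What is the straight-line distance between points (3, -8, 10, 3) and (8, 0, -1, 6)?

√(Σ(x_i - y_i)²) = √((3 - 8)² + (-8 - 0)² + (10 - (-1))² + (3 - 6)²)
= √((-5)² + (-8)² + 11² + (-3)²) = √(25 + 64 + 121 + 9) = √219 ≈ 14.7986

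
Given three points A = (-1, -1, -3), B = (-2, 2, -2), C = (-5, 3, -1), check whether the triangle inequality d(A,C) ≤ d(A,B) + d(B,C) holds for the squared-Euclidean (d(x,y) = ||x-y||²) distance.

d(A,B) = 1² + 3² + 1² = 11, d(B,C) = 3² + 1² + 1² = 11, d(A,C) = 4² + 4² + 2² = 36.
d(A,C) = 36 > 11 + 11 = 22. Triangle inequality is VIOLATED. (Squared-Euclidean is not a metric — this is a counterexample.)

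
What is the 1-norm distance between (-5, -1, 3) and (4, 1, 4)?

Σ|x_i - y_i| = |-5 - 4| + |-1 - 1| + |3 - 4| = 9 + 2 + 1 = 12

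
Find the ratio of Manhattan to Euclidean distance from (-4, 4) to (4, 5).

L1 = |-4 - 4| + |4 - 5| = 8 + 1 = 9
L2 = √(8² + 1²) = √65 ≈ 8.0623
L1 ≥ L2 always (equality iff movement is along one axis); L1 > L2 here.
Ratio L1/L2 = 9/√65 ≈ 1.1163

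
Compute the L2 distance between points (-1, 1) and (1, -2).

(Σ|x_i - y_i|^2)^(1/2) = (|-1 - 1|^2 + |1 - (-2)|^2)^(1/2)
= (2^2 + 3^2)^(1/2) = (4 + 9)^(1/2) = (13)^(1/2) ≈ 3.6056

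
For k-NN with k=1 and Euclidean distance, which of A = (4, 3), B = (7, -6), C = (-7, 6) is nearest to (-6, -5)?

Distances: d(A) ≈ 12.8062, d(B) ≈ 13.0384, d(C) ≈ 11.0454. Nearest: C = (-7, 6) with distance 11.0454.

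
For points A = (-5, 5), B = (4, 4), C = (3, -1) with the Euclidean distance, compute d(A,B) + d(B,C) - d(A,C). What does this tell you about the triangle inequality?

d(A,B) = √(9² + 1²) = √82 ≈ 9.0554, d(B,C) = √(1² + 5²) = √26 ≈ 5.099, d(A,C) = √(8² + 6²) = √100 = 10.
d(A,B) + d(B,C) - d(A,C) = 9.0554 + 5.099 - 10 = 14.1544 - 10 = 4.1544 (to 4 decimal places). This is ≥ 0, so the triangle inequality holds for these points.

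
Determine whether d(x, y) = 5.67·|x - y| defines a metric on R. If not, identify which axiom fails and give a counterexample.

Yes. Since |x - y| is a metric on R and 5.67 > 0, the positive scalar multiple 5.67·|x - y| is also a metric: scaling by a positive constant preserves non-negativity, identity (d=0 ⟺ |x-y|=0 ⟺ x=y), symmetry, and the triangle inequality.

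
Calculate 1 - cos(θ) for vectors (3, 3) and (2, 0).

With u = (3, 3), v = (2, 0):
u·v = 3·2 + 3·0 = 6 + 0 = 6.
|u| = √(3² + 3²) = √18, |v| = √(2² + 0²) = √4, so |u||v| = √(18·4) = √72.
cos θ = (u·v)/(|u||v|) = 6/√72 ≈ 0.7071
Cosine distance = 1 - cos θ ≈ 1 - 0.7071 = 0.2929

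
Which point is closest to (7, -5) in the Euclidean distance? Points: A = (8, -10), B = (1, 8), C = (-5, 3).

Distances: d(A) ≈ 5.099, d(B) ≈ 14.3178, d(C) ≈ 14.4222. Nearest: A = (8, -10) with distance 5.099.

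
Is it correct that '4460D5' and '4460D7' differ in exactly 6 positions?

Differing positions: 6. Hamming distance = 1, so the claim that d_H = 6 is false.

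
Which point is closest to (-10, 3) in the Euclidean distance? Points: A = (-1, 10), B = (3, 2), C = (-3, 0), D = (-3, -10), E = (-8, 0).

Distances: d(A) ≈ 11.4018, d(B) ≈ 13.0384, d(C) ≈ 7.6158, d(D) ≈ 14.7648, d(E) ≈ 3.6056. Nearest: E = (-8, 0) with distance 3.6056.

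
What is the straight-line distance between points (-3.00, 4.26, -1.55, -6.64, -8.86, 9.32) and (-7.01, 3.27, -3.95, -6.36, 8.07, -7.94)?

√(Σ(x_i - y_i)²) = √((-3 - (-7.01))² + (4.26 - 3.27)² + (-1.55 - (-3.95))² + (-6.64 - (-6.36))² + (-8.86 - 8.07)² + (9.32 - (-7.94))²)
= √(4.01² + 0.99² + 2.4² + (-0.28)² + (-16.93)² + 17.26²) = √(16.0801 + 0.9801 + 5.76 + 0.0784 + 286.6249 + 297.9076) = √607.4311 ≈ 24.6461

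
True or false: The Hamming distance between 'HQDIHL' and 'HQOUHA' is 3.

Differing positions: 3, 4, 6. Hamming distance = 3, so the claim is true.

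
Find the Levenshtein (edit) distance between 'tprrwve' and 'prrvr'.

Let D[i][j] be the edit distance between the first i characters of 'tprrwve' and the first j characters of 'prrvr', with D[i][0] = i, D[0][j] = j, and D[i][j] = D[i-1][j-1] if the characters match, else 1 + min(D[i-1][j], D[i][j-1], D[i-1][j-1]). Filling the table (rows: prefixes of 'tprrwve', columns: prefixes of 'prrvr'):
     ε  p  r  r  v  r
  ε  0  1  2  3  4  5
  t  1  1  2  3  4  5
  p  2  1  2  3  4  5
  r  3  2  1  2  3  4
  r  4  3  2  1  2  3
  w  5  4  3  2  2  3
  v  6  5  4  3  2  3
  e  7  6  5  4  3  3
The bottom-right entry gives D[7][5] = 3, so no sequence of fewer than 3 edits works. Backtracking through the table gives one optimal edit sequence (3 edits):
  tprrwve → prrwve (del t @1)
  prrwve → prrve (del w @4)
  prrve → prrvr (sub e→r @5)
Edit distance = 3.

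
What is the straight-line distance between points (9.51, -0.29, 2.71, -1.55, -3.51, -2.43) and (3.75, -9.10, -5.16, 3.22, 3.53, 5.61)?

√(Σ(x_i - y_i)²) = √((9.51 - 3.75)² + (-0.29 - (-9.1))² + (2.71 - (-5.16))² + (-1.55 - 3.22)² + (-3.51 - 3.53)² + (-2.43 - 5.61)²)
= √(5.76² + 8.81² + 7.87² + (-4.77)² + (-7.04)² + (-8.04)²) = √(33.1776 + 77.6161 + 61.9369 + 22.7529 + 49.5616 + 64.6416) = √309.6867 ≈ 17.5979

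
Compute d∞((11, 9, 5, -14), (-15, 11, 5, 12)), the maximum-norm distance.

max(|x_i - y_i|) = max(|11 - (-15)|, |9 - 11|, |5 - 5|, |-14 - 12|) = max(26, 2, 0, 26) = 26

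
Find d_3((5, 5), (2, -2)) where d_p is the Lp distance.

(Σ|x_i - y_i|^3)^(1/3) = (|5 - 2|^3 + |5 - (-2)|^3)^(1/3)
= (3^3 + 7^3)^(1/3) = (27 + 343)^(1/3) = (370)^(1/3) ≈ 7.1791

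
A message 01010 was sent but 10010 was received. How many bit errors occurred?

Differing positions: 1, 2. Hamming distance = 2.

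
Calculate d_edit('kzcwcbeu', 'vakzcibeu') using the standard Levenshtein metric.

Let D[i][j] be the edit distance between the first i characters of 'kzcwcbeu' and the first j characters of 'vakzcibeu', with D[i][0] = i, D[0][j] = j, and D[i][j] = D[i-1][j-1] if the characters match, else 1 + min(D[i-1][j], D[i][j-1], D[i-1][j-1]). Filling the table (rows: prefixes of 'kzcwcbeu', columns: prefixes of 'vakzcibeu'):
     ε  v  a  k  z  c  i  b  e  u
  ε  0  1  2  3  4  5  6  7  8  9
  k  1  1  2  2  3  4  5  6  7  8
  z  2  2  2  3  2  3  4  5  6  7
  c  3  3  3  3  3  2  3  4  5  6
  w  4  4  4  4  4  3  3  4  5  6
  c  5  5  5  5  5  4  4  4  5  6
  b  6  6  6  6  6  5  5  4  5  6
  e  7  7  7  7  7  6  6  5  4  5
  u  8  8  8  8  8  7  7  6  5  4
The bottom-right entry gives D[8][9] = 4, so no sequence of fewer than 4 edits works. Backtracking through the table gives one optimal edit sequence (4 edits):
  kzcwcbeu → vkzcwcbeu (ins v @1)
  vkzcwcbeu → vakzcwcbeu (ins a @2)
  vakzcwcbeu → vakzccbeu (del w @6)
  vakzccbeu → vakzcibeu (sub c→i @6)
Edit distance = 4.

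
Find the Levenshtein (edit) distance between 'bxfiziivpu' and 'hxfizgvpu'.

Let D[i][j] be the edit distance between the first i characters of 'bxfiziivpu' and the first j characters of 'hxfizgvpu', with D[i][0] = i, D[0][j] = j, and D[i][j] = D[i-1][j-1] if the characters match, else 1 + min(D[i-1][j], D[i][j-1], D[i-1][j-1]). Filling the table (rows: prefixes of 'bxfiziivpu', columns: prefixes of 'hxfizgvpu'):
     ε  h  x  f  i  z  g  v  p  u
  ε  0  1  2  3  4  5  6  7  8  9
  b  1  1  2  3  4  5  6  7  8  9
  x  2  2  1  2  3  4  5  6  7  8
  f  3  3  2  1  2  3  4  5  6  7
  i  4  4  3  2  1  2  3  4  5  6
  z  5  5  4  3  2  1  2  3  4  5
  i  6  6  5  4  3  2  2  3  4  5
  i  7  7  6  5  4  3  3  3  4  5
  v  8  8  7  6  5  4  4  3  4  5
  p  9  9  8  7  6  5  5  4  3  4
  u 10 10  9  8  7  6  6  5  4  3
The bottom-right entry gives D[10][9] = 3, so no sequence of fewer than 3 edits works. Backtracking through the table gives one optimal edit sequence (3 edits):
  bxfiziivpu → hxfiziivpu (sub b→h @1)
  hxfiziivpu → hxfizivpu (del i @6)
  hxfizivpu → hxfizgvpu (sub i→g @6)
Edit distance = 3.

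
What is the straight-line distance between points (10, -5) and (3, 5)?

√(Σ(x_i - y_i)²) = √((10 - 3)² + (-5 - 5)²)
= √(7² + (-10)²) = √(49 + 100) = √149 ≈ 12.2066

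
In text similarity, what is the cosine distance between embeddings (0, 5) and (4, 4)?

With u = (0, 5), v = (4, 4):
u·v = 0·4 + 5·4 = 0 + 20 = 20.
|u| = √(0² + 5²) = √25, |v| = √(4² + 4²) = √32, so |u||v| = √(25·32) = √800.
cos θ = (u·v)/(|u||v|) = 20/√800 ≈ 0.7071
Cosine distance = 1 - cos θ ≈ 1 - 0.7071 = 0.2929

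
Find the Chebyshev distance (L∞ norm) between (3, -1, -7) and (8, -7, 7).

max(|x_i - y_i|) = max(|3 - 8|, |-1 - (-7)|, |-7 - 7|) = max(5, 6, 14) = 14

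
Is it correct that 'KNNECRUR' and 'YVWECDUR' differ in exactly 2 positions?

Differing positions: 1, 2, 3, 6. Hamming distance = 4, so the claim that d_H = 2 is false.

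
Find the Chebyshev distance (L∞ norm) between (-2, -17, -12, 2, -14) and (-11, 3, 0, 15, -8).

max(|x_i - y_i|) = max(|-2 - (-11)|, |-17 - 3|, |-12 - 0|, |2 - 15|, |-14 - (-8)|) = max(9, 20, 12, 13, 6) = 20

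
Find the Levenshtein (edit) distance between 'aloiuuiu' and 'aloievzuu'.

Let D[i][j] be the edit distance between the first i characters of 'aloiuuiu' and the first j characters of 'aloievzuu', with D[i][0] = i, D[0][j] = j, and D[i][j] = D[i-1][j-1] if the characters match, else 1 + min(D[i-1][j], D[i][j-1], D[i-1][j-1]). Filling the table (rows: prefixes of 'aloiuuiu', columns: prefixes of 'aloievzuu'):
     ε  a  l  o  i  e  v  z  u  u
  ε  0  1  2  3  4  5  6  7  8  9
  a  1  0  1  2  3  4  5  6  7  8
  l  2  1  0  1  2  3  4  5  6  7
  o  3  2  1  0  1  2  3  4  5  6
  i  4  3  2  1  0  1  2  3  4  5
  u  5  4  3  2  1  1  2  3  3  4
  u  6  5  4  3  2  2  2  3  3  3
  i  7  6  5  4  3  3  3  3  4  4
  u  8  7  6  5  4  4  4  4  3  4
The bottom-right entry gives D[8][9] = 4, so no sequence of fewer than 4 edits works. Backtracking through the table gives one optimal edit sequence (4 edits):
  aloiuuiu → aloieuuiu (ins e @5)
  aloieuuiu → aloievuiu (sub u→v @6)
  aloievuiu → aloievziu (sub u→z @7)
  aloievziu → aloievzuu (sub i→u @8)
Edit distance = 4.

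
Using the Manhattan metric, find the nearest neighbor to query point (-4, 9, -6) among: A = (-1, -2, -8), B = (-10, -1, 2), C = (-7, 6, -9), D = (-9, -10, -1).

Distances: d(A) = 16, d(B) = 24, d(C) = 9, d(D) = 29. Nearest: C = (-7, 6, -9) with distance 9.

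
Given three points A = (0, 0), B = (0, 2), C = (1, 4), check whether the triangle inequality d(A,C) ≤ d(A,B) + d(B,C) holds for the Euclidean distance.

d(A,B) = √(0² + 2²) = √4 = 2, d(B,C) = √(1² + 2²) = √5 ≈ 2.2361, d(A,C) = √(1² + 4²) = √17 ≈ 4.1231.
d(A,C) ≈ 4.1231 ≤ 2 + 2.2361 = 4.2361. Triangle inequality is satisfied.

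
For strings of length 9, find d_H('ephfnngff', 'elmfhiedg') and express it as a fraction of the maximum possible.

Differing positions: 2, 3, 5, 6, 7, 8, 9. Hamming distance = 7. The maximum possible Hamming distance for length-9 strings is 9, so d_H/9 = 7/9 ≈ 0.7778.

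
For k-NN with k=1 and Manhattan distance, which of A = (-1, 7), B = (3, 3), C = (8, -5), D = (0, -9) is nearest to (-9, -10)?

Distances: d(A) = 25, d(B) = 25, d(C) = 22, d(D) = 10. Nearest: D = (0, -9) with distance 10.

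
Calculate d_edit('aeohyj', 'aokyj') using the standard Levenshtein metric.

Let D[i][j] be the edit distance between the first i characters of 'aeohyj' and the first j characters of 'aokyj', with D[i][0] = i, D[0][j] = j, and D[i][j] = D[i-1][j-1] if the characters match, else 1 + min(D[i-1][j], D[i][j-1], D[i-1][j-1]). Filling the table (rows: prefixes of 'aeohyj', columns: prefixes of 'aokyj'):
     ε  a  o  k  y  j
  ε  0  1  2  3  4  5
  a  1  0  1  2  3  4
  e  2  1  1  2  3  4
  o  3  2  1  2  3  4
  h  4  3  2  2  3  4
  y  5  4  3  3  2  3
  j  6  5  4  4  3  2
The bottom-right entry gives D[6][5] = 2, so no sequence of fewer than 2 edits works. Backtracking through the table gives one optimal edit sequence (2 edits):
  aeohyj → aohyj (del e @2)
  aohyj → aokyj (sub h→k @3)
Edit distance = 2.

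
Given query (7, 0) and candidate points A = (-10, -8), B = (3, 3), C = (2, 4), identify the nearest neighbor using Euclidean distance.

Distances: d(A) ≈ 18.7883, d(B) = 5, d(C) ≈ 6.4031. Nearest: B = (3, 3) with distance 5.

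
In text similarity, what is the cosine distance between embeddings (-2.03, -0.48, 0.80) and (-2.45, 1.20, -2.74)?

With u = (-2.03, -0.48, 0.80), v = (-2.45, 1.20, -2.74):
u·v = (-2.03)·(-2.45) + (-0.48)·1.2 + 0.8·(-2.74) = 4.9735 + (-0.576) + (-2.192) = 2.2055.
|u| = √((-2.03)² + (-0.48)² + 0.8²) = √(4.1209 + 0.2304 + 0.64) = √4.9913, |v| = √((-2.45)² + 1.2² + (-2.74)²) = √(6.0025 + 1.44 + 7.5076) = √14.9501.
cos θ = (u·v)/(|u||v|) = 2.2055/(√4.9913·√14.9501) ≈ 0.2553
Cosine distance = 1 - cos θ ≈ 1 - 0.2553 = 0.7447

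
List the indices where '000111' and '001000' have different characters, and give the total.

Differing positions: 3, 4, 5, 6. Hamming distance = 4.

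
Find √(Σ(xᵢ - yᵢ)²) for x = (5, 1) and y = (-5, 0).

√(Σ(x_i - y_i)²) = √((5 - (-5))² + (1 - 0)²)
= √(10² + 1²) = √(100 + 1) = √101 ≈ 10.0499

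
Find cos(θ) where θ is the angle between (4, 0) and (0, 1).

With u = (4, 0), v = (0, 1):
u·v = 4·0 + 0·1 = 0 + 0 = 0.
|u| = √(4² + 0²) = √16, |v| = √(0² + 1²) = √1, so |u||v| = √(16·1) = √16 = 4.
cos θ = (u·v)/(|u||v|) = 0/4 = 0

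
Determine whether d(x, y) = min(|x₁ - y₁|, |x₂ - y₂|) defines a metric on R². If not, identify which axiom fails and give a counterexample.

No. d fails identity of indiscernibles: take x = (5, 0) and y = (5, 6). Then d(x,y) = min(|5 - 5|, |0 - 6|) = min(0, 6) = 0, yet x ≠ y.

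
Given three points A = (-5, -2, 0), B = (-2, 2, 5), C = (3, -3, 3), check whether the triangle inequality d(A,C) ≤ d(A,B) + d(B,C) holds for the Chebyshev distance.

d(A,B) = max(3, 4, 5) = 5, d(B,C) = max(5, 5, 2) = 5, d(A,C) = max(8, 1, 3) = 8.
d(A,C) = 8 ≤ 5 + 5 = 10. Triangle inequality is satisfied.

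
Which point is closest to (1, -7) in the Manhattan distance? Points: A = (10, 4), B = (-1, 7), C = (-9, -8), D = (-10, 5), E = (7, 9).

Distances: d(A) = 20, d(B) = 16, d(C) = 11, d(D) = 23, d(E) = 22. Nearest: C = (-9, -8) with distance 11.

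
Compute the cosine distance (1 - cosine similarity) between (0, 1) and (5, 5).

With u = (0, 1), v = (5, 5):
u·v = 0·5 + 1·5 = 0 + 5 = 5.
|u| = √(0² + 1²) = √1, |v| = √(5² + 5²) = √50, so |u||v| = √(1·50) = √50.
cos θ = (u·v)/(|u||v|) = 5/√50 ≈ 0.7071
Cosine distance = 1 - cos θ ≈ 1 - 0.7071 = 0.2929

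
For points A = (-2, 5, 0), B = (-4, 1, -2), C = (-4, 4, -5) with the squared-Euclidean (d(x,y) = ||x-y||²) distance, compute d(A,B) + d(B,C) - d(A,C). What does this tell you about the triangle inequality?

d(A,B) = 2² + 4² + 2² = 24, d(B,C) = 0² + 3² + 3² = 18, d(A,C) = 2² + 1² + 5² = 30.
d(A,B) + d(B,C) - d(A,C) = 24 + 18 - 30 = 42 - 30 = 12. This is ≥ 0, so the triangle inequality holds for these points.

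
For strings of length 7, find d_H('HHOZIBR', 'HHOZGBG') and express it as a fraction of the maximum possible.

Differing positions: 5, 7. Hamming distance = 2. The maximum possible Hamming distance for length-7 strings is 7, so d_H/7 = 2/7 ≈ 0.2857.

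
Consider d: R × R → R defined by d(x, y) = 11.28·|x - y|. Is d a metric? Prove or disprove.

Yes. Since |x - y| is a metric on R and 11.28 > 0, the positive scalar multiple 11.28·|x - y| is also a metric: scaling by a positive constant preserves non-negativity, identity (d=0 ⟺ |x-y|=0 ⟺ x=y), symmetry, and the triangle inequality.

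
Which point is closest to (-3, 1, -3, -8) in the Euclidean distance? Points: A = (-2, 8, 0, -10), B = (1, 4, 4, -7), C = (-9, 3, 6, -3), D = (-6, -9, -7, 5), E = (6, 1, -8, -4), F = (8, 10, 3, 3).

Distances: d(A) ≈ 7.9373, d(B) ≈ 8.6603, d(C) ≈ 12.083, d(D) ≈ 17.1464, d(E) ≈ 11.0454, d(F) ≈ 18.9473. Nearest: A = (-2, 8, 0, -10) with distance 7.9373.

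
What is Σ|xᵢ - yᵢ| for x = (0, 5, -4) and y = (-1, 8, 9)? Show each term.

Σ|x_i - y_i| = |0 - (-1)| + |5 - 8| + |-4 - 9| = 1 + 3 + 13 = 17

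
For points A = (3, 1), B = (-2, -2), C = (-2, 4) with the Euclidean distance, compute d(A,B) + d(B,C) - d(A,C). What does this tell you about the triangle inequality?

d(A,B) = √(5² + 3²) = √34 ≈ 5.831, d(B,C) = √(0² + 6²) = √36 = 6, d(A,C) = √(5² + 3²) = √34 ≈ 5.831.
d(A,B) + d(B,C) - d(A,C) = 5.831 + 6 - 5.831 = 11.831 - 5.831 = 6. This is ≥ 0, so the triangle inequality holds for these points.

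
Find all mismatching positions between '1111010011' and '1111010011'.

Differing positions: none. Hamming distance = 0.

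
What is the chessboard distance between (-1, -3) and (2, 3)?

max(|x_i - y_i|) = max(|-1 - 2|, |-3 - 3|) = max(3, 6) = 6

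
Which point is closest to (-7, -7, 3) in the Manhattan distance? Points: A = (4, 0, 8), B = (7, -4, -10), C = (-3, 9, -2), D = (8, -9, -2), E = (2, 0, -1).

Distances: d(A) = 23, d(B) = 30, d(C) = 25, d(D) = 22, d(E) = 20. Nearest: E = (2, 0, -1) with distance 20.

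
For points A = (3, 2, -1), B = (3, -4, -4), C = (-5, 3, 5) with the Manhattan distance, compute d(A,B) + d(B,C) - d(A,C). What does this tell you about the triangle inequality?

d(A,B) = 0 + 6 + 3 = 9, d(B,C) = 8 + 7 + 9 = 24, d(A,C) = 8 + 1 + 6 = 15.
d(A,B) + d(B,C) - d(A,C) = 9 + 24 - 15 = 33 - 15 = 18. This is ≥ 0, so the triangle inequality holds for these points.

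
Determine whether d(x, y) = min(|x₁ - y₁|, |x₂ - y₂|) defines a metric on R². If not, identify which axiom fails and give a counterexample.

No. d fails identity of indiscernibles: take x = (3, 0) and y = (3, 6). Then d(x,y) = min(|3 - 3|, |0 - 6|) = min(0, 6) = 0, yet x ≠ y.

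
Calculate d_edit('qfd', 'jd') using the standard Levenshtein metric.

Let D[i][j] be the edit distance between the first i characters of 'qfd' and the first j characters of 'jd', with D[i][0] = i, D[0][j] = j, and D[i][j] = D[i-1][j-1] if the characters match, else 1 + min(D[i-1][j], D[i][j-1], D[i-1][j-1]). Filling the table (rows: prefixes of 'qfd', columns: prefixes of 'jd'):
     ε  j  d
  ε  0  1  2
  q  1  1  2
  f  2  2  2
  d  3  3  2
The bottom-right entry gives D[3][2] = 2, so no sequence of fewer than 2 edits works. Backtracking through the table gives one optimal edit sequence (2 edits):
  qfd → fd (del q @1)
  fd → jd (sub f→j @1)
Edit distance = 2.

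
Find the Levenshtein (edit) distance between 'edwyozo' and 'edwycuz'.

Let D[i][j] be the edit distance between the first i characters of 'edwyozo' and the first j characters of 'edwycuz', with D[i][0] = i, D[0][j] = j, and D[i][j] = D[i-1][j-1] if the characters match, else 1 + min(D[i-1][j], D[i][j-1], D[i-1][j-1]). Filling the table (rows: prefixes of 'edwyozo', columns: prefixes of 'edwycuz'):
     ε  e  d  w  y  c  u  z
  ε  0  1  2  3  4  5  6  7
  e  1  0  1  2  3  4  5  6
  d  2  1  0  1  2  3  4  5
  w  3  2  1  0  1  2  3  4
  y  4  3  2  1  0  1  2  3
  o  5  4  3  2  1  1  2  3
  z  6  5  4  3  2  2  2  2
  o  7  6  5  4  3  3  3  3
The bottom-right entry gives D[7][7] = 3, so no sequence of fewer than 3 edits works. Backtracking through the table gives one optimal edit sequence (3 edits):
  edwyozo → edwyczo (sub o→c @5)
  edwyczo → edwycuo (sub z→u @6)
  edwycuo → edwycuz (sub o→z @7)
Edit distance = 3.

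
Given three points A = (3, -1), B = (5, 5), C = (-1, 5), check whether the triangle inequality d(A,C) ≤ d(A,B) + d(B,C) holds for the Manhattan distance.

d(A,B) = 2 + 6 = 8, d(B,C) = 6 + 0 = 6, d(A,C) = 4 + 6 = 10.
d(A,C) = 10 ≤ 8 + 6 = 14. Triangle inequality is satisfied.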